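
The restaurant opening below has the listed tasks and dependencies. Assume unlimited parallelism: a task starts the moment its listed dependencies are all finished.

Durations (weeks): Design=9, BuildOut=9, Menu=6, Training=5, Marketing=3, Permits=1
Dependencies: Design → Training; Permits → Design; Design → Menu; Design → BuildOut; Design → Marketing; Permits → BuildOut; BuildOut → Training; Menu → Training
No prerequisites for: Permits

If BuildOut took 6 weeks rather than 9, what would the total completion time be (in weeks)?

21

Critical path before the change: Permits→Design→BuildOut→Training = 1+9+9+5 = 24 giving 24 weeks.
BuildOut lies on that path, so at 6 weeks the path becomes 21 weeks.
No other chain overtakes it, so the finish is 21 weeks.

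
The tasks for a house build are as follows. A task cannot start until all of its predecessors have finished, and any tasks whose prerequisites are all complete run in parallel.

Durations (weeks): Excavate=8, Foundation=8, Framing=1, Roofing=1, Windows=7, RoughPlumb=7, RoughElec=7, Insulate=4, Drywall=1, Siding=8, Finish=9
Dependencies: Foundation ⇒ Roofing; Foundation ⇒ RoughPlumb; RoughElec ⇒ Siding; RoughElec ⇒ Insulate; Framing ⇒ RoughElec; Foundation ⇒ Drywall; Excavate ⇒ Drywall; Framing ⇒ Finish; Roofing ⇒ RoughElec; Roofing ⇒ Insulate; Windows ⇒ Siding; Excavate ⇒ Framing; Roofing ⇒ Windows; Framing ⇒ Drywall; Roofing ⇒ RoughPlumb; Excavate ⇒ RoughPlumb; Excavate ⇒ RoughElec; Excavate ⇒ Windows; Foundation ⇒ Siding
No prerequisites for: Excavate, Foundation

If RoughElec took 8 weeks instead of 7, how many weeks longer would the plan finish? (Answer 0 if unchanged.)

1

Actual critical path: Excavate→Framing→RoughElec→Siding = 8+1+7+8 = 24 ⇒ 24 weeks.
RoughElec lies on that path, so at 8 weeks the path becomes 25 weeks.
That remains the longest chain; total 25 weeks.
Change in finish: 25 − 24 = +1 weeks.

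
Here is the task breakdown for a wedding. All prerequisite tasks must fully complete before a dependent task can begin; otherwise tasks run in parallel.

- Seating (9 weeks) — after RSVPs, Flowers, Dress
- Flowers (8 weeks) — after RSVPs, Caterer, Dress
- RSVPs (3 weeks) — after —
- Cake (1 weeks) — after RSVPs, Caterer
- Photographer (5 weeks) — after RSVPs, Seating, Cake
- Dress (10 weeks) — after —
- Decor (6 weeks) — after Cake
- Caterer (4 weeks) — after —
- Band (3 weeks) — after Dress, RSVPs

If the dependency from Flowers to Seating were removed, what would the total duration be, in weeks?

24

Original critical path: Dress→Flowers→Seating→Photographer = 10+8+9+5 = 32 ⇒ 32 weeks.
Without Flowers→Seating, Seating's earliest start moves from 18 to 10.
After: Dress→Seating→Photographer = 10+9+5 = 24 → 24 weeks.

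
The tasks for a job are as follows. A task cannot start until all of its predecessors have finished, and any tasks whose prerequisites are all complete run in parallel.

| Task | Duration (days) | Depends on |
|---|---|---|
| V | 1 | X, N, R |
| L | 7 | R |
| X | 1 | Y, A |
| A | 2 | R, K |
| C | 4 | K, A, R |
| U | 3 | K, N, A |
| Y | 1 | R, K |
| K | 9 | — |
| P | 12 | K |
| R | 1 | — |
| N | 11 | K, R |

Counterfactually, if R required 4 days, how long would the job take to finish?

23

The binding path is K→N→U = 9+11+3 = 23; finish at 23 days.
The longest path through R is only 15 days, so R has float 8.
No other chain overtakes it, so the finish is 23 days.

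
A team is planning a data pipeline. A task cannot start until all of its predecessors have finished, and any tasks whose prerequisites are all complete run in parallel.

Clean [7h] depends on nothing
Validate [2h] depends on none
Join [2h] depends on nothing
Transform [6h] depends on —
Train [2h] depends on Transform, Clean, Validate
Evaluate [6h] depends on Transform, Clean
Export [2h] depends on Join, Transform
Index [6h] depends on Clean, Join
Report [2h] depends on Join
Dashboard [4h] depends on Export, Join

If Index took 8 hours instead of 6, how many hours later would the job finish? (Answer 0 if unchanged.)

2

Baseline: Clean→Index = 7+6 = 13 → 13 hours.
Index lies on that path, so at 8 hours the path becomes 15 hours.
No other chain overtakes it, so the finish is 15 hours.
Change in finish: 15 − 13 = +2 hours.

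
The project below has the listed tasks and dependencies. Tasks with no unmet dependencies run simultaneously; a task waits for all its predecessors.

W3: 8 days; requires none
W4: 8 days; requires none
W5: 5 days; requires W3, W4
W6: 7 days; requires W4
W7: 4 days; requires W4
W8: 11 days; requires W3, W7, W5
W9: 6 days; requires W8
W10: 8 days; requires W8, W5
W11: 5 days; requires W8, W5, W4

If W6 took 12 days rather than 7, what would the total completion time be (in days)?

Baseline: W3→W5→W8→W10 = 8+5+11+8 = 32 → 32 days.
The longest path through W6 is only 15 days, so W6 has float 17.
The critical path is still W3→W5→W8→W10; finish is now 32 days.

32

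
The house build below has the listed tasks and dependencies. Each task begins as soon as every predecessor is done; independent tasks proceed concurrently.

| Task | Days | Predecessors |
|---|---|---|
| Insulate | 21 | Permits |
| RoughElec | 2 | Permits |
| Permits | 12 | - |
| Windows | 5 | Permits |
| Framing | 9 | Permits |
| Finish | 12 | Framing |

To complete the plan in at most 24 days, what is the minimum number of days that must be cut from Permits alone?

9

Current finish: 33 days; target: 24.
Permits is on every critical path, so each day cut from Permits cuts the finish by one (this holds down to a finish of 22).
Need 33 − 24 = 9 days off Permits → Permits becomes 3 days, finish becomes 24.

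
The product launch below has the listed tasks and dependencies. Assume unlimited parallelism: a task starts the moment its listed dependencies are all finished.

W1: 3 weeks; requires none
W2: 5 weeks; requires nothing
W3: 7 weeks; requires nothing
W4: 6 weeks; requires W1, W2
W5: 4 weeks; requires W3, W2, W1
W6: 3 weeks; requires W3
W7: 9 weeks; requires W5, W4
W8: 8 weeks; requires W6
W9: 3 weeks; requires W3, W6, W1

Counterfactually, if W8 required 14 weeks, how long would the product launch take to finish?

As given, the longest chain is W2→W4→W7 = 5+6+9 = 20, so the finish is 20 weeks.
The longest path through W8 is only 18 weeks, so W8 has float 2.
Now W3→W6→W8 = 7+3+14 = 24 is longest, so the finish becomes 24 weeks.

24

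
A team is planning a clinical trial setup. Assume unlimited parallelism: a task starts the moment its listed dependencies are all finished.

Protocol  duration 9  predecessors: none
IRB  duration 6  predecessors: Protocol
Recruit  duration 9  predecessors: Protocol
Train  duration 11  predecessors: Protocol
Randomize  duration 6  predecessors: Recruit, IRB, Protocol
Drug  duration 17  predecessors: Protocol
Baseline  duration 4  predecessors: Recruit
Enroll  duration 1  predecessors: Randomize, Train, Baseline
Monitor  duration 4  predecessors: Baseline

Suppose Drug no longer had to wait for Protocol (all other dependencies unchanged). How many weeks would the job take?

26

Before: longest chain Protocol→Recruit→Baseline→Monitor = 9+9+4+4 = 26, finish 26.
Without Protocol→Drug, Drug's earliest start moves from 9 to 0.
New critical path: Protocol→Recruit→Baseline→Monitor = 9+9+4+4 = 26 ⇒ 26 weeks.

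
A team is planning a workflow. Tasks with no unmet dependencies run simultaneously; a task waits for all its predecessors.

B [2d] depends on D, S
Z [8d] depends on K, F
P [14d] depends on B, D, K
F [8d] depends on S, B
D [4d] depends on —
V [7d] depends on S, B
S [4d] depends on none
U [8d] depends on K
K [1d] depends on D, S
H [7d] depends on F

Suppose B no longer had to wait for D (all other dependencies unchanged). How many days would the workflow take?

With the dependency in place, S→B→F→Z = 4+2+8+8 = 22 sets the finish at 22 days.
Dropping D→B doesn't change B's earliest start (4); another predecessor still binds.
After: S→B→F→Z = 4+2+8+8 = 22 → 22 days.

22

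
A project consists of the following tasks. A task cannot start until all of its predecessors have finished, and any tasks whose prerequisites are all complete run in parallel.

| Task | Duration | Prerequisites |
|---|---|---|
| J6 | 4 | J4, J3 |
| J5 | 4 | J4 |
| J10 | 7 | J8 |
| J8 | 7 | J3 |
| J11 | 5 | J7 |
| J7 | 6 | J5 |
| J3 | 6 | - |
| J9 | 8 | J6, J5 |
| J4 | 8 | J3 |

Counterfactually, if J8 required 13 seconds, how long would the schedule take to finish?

29

The binding path is J3→J4→J5→J7→J11 = 6+8+4+6+5 = 29; finish at 29 seconds.
J8 is off the critical path — its longest chain is 20 seconds, giving 9 of slack.
The critical path is still J3→J4→J5→J7→J11; finish is now 29 seconds.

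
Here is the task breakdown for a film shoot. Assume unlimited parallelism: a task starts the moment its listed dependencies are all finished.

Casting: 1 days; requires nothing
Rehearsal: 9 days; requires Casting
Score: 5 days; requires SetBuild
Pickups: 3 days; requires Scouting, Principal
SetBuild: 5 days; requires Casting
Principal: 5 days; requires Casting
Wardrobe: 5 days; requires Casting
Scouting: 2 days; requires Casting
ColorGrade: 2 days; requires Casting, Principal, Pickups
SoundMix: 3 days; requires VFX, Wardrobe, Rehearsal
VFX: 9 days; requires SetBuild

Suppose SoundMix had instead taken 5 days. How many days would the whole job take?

Critical path before the change: Casting→SetBuild→VFX→SoundMix = 1+5+9+3 = 18 giving 18 days.
SoundMix is on the critical path; changing it to 5 makes that path 20 days.
That remains the longest chain; total 20 days.

20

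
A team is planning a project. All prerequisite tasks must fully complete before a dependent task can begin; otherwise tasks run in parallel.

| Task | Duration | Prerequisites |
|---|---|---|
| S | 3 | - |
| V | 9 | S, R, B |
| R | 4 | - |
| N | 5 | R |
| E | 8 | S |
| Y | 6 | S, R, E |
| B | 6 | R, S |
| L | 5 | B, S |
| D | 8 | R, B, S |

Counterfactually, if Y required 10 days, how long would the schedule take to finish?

As given, the longest chain is R→B→V = 4+6+9 = 19, so the finish is 19 days.
Y is off the critical path — its longest chain is 17 days, giving 2 of slack.
The binding chain switches to S→E→Y = 3+8+10 = 21; finish 21 days.

21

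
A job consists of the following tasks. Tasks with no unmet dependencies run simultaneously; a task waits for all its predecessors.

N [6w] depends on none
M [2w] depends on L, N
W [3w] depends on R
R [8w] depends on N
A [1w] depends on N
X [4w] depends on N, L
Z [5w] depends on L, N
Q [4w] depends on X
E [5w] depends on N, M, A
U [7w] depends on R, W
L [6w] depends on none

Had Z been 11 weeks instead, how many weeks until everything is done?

24

Baseline: N→R→W→U = 6+8+3+7 = 24 → 24 weeks.
Z is off the critical path — its longest chain is 11 weeks, giving 13 of slack.
That remains the longest chain; total 24 weeks.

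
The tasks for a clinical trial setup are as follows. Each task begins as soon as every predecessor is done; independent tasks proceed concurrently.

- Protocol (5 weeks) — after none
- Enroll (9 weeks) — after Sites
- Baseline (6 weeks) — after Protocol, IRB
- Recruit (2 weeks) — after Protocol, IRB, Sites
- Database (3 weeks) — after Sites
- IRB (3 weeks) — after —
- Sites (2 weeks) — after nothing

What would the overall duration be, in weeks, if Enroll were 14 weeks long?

Actual critical path: Sites→Enroll = 2+9 = 11 ⇒ 11 weeks.
Enroll is on the critical path; changing it to 14 makes that path 16 weeks.
No other chain overtakes it, so the finish is 16 weeks.

16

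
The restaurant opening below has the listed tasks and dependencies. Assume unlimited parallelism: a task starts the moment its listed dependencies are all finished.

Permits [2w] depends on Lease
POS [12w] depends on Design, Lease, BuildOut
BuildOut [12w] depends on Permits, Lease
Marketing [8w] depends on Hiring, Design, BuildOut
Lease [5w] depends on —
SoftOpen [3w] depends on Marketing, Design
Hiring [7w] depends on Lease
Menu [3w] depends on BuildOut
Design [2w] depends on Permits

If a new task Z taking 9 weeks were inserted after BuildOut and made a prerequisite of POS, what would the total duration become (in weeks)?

40

Originally the restaurant opening takes 31 weeks.
With Z inserted, POS now waits for max(Design, Lease, BuildOut, Z).
New critical path: Lease→Permits→BuildOut→Z→POS = 5+2+12+9+12 = 40 ⇒ 40 weeks.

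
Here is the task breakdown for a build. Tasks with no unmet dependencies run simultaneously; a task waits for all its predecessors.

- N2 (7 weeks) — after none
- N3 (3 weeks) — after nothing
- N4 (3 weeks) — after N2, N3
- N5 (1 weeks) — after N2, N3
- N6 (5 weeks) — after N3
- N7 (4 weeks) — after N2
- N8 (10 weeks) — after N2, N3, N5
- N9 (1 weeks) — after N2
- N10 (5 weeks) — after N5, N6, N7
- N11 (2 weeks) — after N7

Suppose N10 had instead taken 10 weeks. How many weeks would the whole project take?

21

As given, the longest chain is N2→N5→N8 = 7+1+10 = 18, so the finish is 18 weeks.
N10 is off the critical path — its longest chain is 16 weeks, giving 2 of slack.
New critical path: N2→N7→N10 = 7+4+10 = 21 ⇒ 21 weeks.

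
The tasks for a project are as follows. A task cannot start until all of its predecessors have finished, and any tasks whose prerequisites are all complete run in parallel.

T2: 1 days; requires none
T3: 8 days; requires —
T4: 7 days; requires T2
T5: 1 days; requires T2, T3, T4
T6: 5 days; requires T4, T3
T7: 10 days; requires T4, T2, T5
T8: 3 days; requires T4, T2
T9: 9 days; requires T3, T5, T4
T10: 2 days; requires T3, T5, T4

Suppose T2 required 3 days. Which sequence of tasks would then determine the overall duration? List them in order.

As given, the longest chain is T2→T4→T5→T7 = 1+7+1+10 = 19, so the finish is 19 days.
T2 is on the critical path; changing it to 3 makes that path 21 days.
No other chain overtakes it, so the finish is 21 days.

T2, T4, T5, T7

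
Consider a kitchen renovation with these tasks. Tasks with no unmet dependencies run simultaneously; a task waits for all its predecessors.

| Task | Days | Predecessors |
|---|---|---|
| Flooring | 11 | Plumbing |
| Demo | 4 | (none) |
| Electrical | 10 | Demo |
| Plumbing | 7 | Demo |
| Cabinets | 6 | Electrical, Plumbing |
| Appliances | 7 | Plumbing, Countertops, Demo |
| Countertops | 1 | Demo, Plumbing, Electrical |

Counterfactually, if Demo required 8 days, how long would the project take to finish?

The binding path is Demo→Plumbing→Flooring = 4+7+11 = 22; finish at 22 days.
Since Demo is critical, the +4 change carries straight to that chain (now 26 days).
That remains the longest chain; total 26 days.

26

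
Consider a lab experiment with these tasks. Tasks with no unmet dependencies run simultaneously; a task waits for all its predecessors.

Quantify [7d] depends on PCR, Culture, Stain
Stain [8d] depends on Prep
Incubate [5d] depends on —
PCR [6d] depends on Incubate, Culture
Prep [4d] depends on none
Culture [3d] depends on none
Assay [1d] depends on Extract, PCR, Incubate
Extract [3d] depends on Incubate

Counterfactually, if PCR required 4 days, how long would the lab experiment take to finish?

19

As given, the longest chain is Prep→Stain→Quantify = 4+8+7 = 19, so the finish is 19 days.
The longest path through PCR is only 18 days, so PCR has float 1.
That remains the longest chain; total 19 days.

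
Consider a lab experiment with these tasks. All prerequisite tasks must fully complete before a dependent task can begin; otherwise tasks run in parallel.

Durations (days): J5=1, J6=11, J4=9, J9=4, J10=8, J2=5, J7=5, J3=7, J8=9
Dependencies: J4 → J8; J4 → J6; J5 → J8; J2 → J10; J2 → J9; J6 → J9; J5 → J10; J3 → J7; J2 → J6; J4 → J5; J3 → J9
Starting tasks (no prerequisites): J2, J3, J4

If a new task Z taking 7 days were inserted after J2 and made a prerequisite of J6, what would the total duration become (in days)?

27

Originally the project takes 24 days.
With Z inserted, J6 now waits for max(J2, J4, Z).
New critical path: J2→Z→J6→J9 = 5+7+11+4 = 27 ⇒ 27 days.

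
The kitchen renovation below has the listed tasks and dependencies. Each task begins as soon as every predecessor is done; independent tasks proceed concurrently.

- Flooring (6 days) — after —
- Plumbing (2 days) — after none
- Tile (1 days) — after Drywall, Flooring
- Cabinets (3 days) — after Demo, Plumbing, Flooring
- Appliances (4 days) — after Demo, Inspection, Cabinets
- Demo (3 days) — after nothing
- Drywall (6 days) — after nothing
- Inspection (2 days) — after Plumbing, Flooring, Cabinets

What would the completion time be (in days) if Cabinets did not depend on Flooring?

Original critical path: Flooring→Cabinets→Inspection→Appliances = 6+3+2+4 = 15 ⇒ 15 days.
Without Flooring→Cabinets, Cabinets's earliest start moves from 6 to 3.
The longest chain is now Demo→Cabinets→Inspection→Appliances = 3+3+2+4 = 12, so the plan takes 12 days.

12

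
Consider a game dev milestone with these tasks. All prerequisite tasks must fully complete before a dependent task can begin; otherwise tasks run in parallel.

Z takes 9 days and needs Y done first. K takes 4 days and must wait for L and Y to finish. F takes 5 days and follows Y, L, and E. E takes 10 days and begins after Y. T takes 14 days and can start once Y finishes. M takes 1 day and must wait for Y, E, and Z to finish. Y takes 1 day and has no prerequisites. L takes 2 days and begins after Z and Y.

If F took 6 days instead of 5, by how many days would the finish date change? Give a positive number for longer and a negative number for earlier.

As given, the longest chain is Y→Z→L→F = 1+9+2+5 = 17, so the finish is 17 days.
Since F is critical, the +1 change carries straight to that chain (now 18 days).
No other chain overtakes it, so the finish is 18 days.
Change in finish: 18 − 17 = +1 days.

1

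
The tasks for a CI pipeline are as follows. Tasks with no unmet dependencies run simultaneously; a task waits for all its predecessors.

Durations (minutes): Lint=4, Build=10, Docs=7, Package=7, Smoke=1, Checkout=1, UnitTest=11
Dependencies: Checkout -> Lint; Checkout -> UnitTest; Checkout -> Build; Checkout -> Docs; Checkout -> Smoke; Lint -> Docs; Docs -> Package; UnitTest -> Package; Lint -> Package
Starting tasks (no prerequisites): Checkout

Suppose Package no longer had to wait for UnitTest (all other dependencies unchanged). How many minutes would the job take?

19

With the dependency in place, Checkout→Lint→Docs→Package = 1+4+7+7 = 19 sets the finish at 19 minutes.
Dropping UnitTest→Package doesn't change Package's earliest start (12); another predecessor still binds.
The longest chain is now Checkout→Lint→Docs→Package = 1+4+7+7 = 19, so the job takes 19 minutes.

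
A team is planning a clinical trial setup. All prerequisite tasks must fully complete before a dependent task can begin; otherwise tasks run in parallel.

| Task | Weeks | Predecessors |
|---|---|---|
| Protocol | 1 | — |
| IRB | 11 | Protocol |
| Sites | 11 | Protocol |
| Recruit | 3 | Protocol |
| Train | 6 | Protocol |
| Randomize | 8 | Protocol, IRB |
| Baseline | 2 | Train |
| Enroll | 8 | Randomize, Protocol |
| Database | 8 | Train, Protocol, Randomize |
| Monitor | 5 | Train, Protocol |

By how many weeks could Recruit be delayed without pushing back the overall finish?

The longest chain is Protocol→IRB→Randomize→Enroll = 1+11+8+8 = 28; overall finish 28 weeks.
Longest path through Recruit: 4 weeks (earliest finish 4, latest finish 28).
Float = 28 − 4 = 24.

24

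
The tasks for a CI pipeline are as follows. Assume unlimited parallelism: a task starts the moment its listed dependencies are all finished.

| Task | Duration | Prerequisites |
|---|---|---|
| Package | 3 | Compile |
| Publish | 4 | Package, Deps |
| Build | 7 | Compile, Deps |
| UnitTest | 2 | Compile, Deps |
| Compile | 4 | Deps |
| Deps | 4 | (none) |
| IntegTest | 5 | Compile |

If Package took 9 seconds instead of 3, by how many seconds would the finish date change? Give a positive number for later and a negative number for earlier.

6

Critical path before the change: Deps→Compile→Package→Publish = 4+4+3+4 = 15 giving 15 seconds.
Package is on the critical path; changing it to 9 makes that path 21 seconds.
The critical path is still Deps→Compile→Package→Publish; finish is now 21 seconds.
Change in finish: 21 − 15 = +6 seconds.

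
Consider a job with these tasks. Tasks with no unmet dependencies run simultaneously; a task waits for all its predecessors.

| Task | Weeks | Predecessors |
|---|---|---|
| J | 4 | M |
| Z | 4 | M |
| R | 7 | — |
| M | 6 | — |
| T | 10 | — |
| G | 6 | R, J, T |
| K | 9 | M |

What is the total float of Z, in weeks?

The longest chain is M→J→G = 6+4+6 = 16; overall finish 16 weeks.
Z finishes as early as 10 and must finish by 16.
Float = 16 − 10 = 6.

6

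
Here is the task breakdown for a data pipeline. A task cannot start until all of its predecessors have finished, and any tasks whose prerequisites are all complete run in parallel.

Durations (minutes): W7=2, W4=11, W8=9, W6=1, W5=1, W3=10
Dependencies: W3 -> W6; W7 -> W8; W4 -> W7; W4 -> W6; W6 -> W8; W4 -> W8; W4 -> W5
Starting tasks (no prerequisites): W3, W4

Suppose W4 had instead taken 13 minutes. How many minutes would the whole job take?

24

Actual critical path: W4→W7→W8 = 11+2+9 = 22 ⇒ 22 minutes.
Since W4 is critical, the +2 change carries straight to that chain (now 24 minutes).
No other chain overtakes it, so the finish is 24 minutes.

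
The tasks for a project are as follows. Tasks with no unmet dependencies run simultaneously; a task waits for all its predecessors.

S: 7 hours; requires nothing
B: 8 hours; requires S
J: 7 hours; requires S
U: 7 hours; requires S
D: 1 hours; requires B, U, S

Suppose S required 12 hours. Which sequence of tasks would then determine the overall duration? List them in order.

S, B, D

Baseline: S→B→D = 7+8+1 = 16 → 16 hours.
S lies on that path, so at 12 hours the path becomes 21 hours.
No other chain overtakes it, so the finish is 21 hours.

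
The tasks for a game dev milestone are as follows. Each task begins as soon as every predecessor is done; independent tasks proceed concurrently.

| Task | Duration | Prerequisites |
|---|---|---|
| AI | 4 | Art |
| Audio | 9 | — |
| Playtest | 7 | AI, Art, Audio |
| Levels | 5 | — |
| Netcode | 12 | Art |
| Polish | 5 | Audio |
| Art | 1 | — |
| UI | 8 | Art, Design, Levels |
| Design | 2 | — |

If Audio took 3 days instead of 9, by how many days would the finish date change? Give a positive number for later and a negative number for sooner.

-3

The binding path is Audio→Playtest = 9+7 = 16; finish at 16 days.
Since Audio is critical, the -6 change carries straight to that chain (now 10 days).
Now Art→Netcode = 1+12 = 13 is longest, so the finish becomes 13 days.
Change in finish: 13 − 16 = -3 days.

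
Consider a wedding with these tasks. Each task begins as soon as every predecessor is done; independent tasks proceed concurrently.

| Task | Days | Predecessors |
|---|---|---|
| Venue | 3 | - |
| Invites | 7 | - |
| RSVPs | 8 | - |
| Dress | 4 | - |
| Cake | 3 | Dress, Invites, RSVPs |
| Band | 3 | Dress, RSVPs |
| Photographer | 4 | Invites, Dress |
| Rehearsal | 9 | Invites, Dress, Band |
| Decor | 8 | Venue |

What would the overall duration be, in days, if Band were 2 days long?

19

As given, the longest chain is RSVPs→Band→Rehearsal = 8+3+9 = 20, so the finish is 20 days.
Band lies on that path, so at 2 days the path becomes 19 days.
The critical path is still RSVPs→Band→Rehearsal; finish is now 19 days.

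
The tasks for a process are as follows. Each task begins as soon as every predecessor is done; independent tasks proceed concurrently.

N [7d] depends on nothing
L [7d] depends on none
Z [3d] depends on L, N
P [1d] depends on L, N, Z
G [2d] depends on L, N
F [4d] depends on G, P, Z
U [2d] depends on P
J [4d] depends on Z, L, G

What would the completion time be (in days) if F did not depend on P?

14

Before: longest chain N→Z→P→F = 7+3+1+4 = 15, finish 15.
Without P→F, F's earliest start moves from 11 to 10.
The longest chain is now N→Z→F = 7+3+4 = 14, so the plan takes 14 days.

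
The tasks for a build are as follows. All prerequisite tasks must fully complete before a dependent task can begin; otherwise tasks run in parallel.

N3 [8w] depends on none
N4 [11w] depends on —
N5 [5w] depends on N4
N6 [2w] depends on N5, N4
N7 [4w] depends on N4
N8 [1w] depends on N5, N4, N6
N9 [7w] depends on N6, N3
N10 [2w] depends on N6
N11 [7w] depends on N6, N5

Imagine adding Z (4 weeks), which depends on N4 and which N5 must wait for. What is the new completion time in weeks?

29

Originally the plan takes 25 weeks.
With Z inserted, N5 now waits for max(N4, Z).
New critical path: N4→Z→N5→N6→N9 = 11+4+5+2+7 = 29 ⇒ 29 weeks.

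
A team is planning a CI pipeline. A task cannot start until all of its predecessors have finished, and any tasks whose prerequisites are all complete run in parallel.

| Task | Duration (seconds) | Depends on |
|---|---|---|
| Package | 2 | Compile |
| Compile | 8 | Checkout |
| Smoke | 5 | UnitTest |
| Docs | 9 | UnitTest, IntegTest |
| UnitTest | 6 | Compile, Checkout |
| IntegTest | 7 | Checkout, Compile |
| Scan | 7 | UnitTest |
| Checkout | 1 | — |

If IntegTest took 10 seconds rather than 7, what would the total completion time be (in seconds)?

28

The binding path is Checkout→Compile→IntegTest→Docs = 1+8+7+9 = 25; finish at 25 seconds.
IntegTest lies on that path, so at 10 seconds the path becomes 28 seconds.
No other chain overtakes it, so the finish is 28 seconds.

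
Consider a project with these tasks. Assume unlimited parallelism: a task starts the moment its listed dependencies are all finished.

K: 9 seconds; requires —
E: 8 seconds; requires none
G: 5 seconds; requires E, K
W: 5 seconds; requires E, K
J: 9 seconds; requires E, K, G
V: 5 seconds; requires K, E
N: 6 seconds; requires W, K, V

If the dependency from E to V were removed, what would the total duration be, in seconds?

23

Before: longest chain K→G→J = 9+5+9 = 23, finish 23.
Dropping E→V doesn't change V's earliest start (9); another predecessor still binds.
The longest chain is now K→G→J = 9+5+9 = 23, so the project takes 23 seconds.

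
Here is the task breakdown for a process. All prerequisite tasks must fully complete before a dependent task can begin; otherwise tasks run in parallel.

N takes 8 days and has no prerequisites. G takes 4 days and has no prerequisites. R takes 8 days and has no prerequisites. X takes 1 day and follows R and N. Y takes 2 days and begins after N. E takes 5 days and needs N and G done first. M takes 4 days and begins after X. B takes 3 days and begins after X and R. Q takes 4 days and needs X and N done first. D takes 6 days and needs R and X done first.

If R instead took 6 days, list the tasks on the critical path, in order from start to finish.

N, X, D

Baseline: R→X→D = 8+1+6 = 15 → 15 days.
R is on the critical path; changing it to 6 makes that path 13 days.
New critical path: N→X→D = 8+1+6 = 15 ⇒ 15 days.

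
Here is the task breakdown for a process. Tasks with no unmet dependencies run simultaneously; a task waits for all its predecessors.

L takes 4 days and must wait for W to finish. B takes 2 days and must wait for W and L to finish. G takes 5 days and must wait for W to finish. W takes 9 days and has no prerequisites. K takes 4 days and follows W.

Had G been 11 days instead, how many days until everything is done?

20

Actual critical path: W→L→B = 9+4+2 = 15 ⇒ 15 days.
G is off the critical path — its longest chain is 14 days, giving 1 of slack.
Now W→G = 9+11 = 20 is longest, so the finish becomes 20 days.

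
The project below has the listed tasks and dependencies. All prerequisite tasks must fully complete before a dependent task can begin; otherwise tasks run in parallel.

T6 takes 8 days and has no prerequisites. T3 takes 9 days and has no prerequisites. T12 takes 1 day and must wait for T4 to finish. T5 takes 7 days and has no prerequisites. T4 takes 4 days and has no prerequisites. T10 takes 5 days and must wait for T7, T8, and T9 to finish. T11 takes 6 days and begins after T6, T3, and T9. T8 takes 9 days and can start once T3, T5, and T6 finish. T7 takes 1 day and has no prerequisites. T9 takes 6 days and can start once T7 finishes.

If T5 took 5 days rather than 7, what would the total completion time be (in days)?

23

Baseline: T3→T8→T10 = 9+9+5 = 23 → 23 days.
The longest path through T5 is only 21 days, so T5 has float 2.
No other chain overtakes it, so the finish is 23 days.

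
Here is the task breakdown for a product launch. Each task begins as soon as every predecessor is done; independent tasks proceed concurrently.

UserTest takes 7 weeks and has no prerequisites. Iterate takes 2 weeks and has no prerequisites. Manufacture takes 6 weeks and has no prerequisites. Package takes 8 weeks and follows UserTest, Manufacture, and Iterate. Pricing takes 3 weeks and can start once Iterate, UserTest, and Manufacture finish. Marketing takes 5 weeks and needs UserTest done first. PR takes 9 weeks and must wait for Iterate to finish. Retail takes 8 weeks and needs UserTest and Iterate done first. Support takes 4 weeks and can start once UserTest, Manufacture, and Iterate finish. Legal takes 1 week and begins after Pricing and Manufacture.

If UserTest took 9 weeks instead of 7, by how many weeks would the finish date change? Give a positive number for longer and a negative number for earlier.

2

As given, the longest chain is UserTest→Package = 7+8 = 15, so the finish is 15 weeks.
Since UserTest is critical, the +2 change carries straight to that chain (now 17 weeks).
No other chain overtakes it, so the finish is 17 weeks.
Change in finish: 17 − 15 = +2 weeks.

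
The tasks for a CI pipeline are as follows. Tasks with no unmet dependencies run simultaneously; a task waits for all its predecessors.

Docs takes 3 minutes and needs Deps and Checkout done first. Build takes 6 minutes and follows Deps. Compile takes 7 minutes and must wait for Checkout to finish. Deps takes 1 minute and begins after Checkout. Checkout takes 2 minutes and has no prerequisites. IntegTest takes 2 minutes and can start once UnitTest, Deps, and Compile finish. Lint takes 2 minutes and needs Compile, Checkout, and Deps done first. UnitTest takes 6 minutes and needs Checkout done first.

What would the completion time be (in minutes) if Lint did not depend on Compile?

11

Before: longest chain Checkout→Compile→Lint = 2+7+2 = 11, finish 11.
Without Compile→Lint, Lint's earliest start moves from 9 to 3.
New critical path: Checkout→Compile→IntegTest = 2+7+2 = 11 ⇒ 11 minutes.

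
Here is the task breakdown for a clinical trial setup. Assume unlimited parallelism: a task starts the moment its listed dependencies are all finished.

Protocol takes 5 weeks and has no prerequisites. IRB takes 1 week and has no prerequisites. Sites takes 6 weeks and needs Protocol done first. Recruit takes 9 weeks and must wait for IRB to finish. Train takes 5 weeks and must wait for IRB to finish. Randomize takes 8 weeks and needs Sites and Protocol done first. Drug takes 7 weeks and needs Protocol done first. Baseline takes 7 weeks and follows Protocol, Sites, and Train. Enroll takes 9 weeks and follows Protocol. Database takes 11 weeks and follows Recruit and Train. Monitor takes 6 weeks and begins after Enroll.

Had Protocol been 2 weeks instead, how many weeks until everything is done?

21

Critical path before the change: IRB→Recruit→Database = 1+9+11 = 21 giving 21 weeks.
Protocol is off the critical path — its longest chain is 20 weeks, giving 1 of slack.
The critical path is still IRB→Recruit→Database; finish is now 21 weeks.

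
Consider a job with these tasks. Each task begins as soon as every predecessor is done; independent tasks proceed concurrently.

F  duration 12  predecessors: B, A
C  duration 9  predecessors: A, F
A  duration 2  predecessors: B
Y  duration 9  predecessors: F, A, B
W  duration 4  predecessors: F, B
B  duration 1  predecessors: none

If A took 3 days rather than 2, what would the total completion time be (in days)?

Actual critical path: B→A→F→C = 1+2+12+9 = 24 ⇒ 24 days.
Since A is critical, the +1 change carries straight to that chain (now 25 days).
No other chain overtakes it, so the finish is 25 days.

25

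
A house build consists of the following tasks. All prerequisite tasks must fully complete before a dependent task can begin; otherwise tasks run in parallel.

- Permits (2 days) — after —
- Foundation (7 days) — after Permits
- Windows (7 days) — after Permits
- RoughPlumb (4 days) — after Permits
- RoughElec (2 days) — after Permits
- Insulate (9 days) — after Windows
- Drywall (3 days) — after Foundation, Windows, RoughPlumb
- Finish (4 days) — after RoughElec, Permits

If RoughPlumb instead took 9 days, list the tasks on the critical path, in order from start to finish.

Permits, Windows, Insulate

Actual critical path: Permits→Windows→Insulate = 2+7+9 = 18 ⇒ 18 days.
RoughPlumb is off the critical path — its longest chain is 9 days, giving 9 of slack.
That remains the longest chain; total 18 days.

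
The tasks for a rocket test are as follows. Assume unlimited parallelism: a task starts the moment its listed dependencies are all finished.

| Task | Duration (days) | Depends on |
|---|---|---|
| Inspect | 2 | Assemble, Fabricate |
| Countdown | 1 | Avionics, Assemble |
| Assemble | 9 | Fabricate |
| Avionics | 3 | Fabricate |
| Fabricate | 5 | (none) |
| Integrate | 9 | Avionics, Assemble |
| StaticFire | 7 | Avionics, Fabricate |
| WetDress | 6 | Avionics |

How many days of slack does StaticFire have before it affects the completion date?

The longest chain is Fabricate→Assemble→Integrate = 5+9+9 = 23; overall finish 23 days.
StaticFire finishes as early as 15 and must finish by 23.
Float = 23 − 15 = 8.

8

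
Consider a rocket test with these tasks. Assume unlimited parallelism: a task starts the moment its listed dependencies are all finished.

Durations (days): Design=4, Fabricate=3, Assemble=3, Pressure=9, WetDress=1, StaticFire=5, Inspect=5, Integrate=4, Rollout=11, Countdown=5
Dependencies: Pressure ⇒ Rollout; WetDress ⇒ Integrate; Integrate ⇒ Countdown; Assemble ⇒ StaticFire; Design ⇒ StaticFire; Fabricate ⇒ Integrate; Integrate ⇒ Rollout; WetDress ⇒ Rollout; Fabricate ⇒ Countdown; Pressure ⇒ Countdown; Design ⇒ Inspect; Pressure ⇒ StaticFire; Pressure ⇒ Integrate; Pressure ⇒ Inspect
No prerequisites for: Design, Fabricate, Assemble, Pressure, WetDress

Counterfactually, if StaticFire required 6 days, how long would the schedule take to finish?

24

Critical path before the change: Pressure→Integrate→Rollout = 9+4+11 = 24 giving 24 days.
The longest path through StaticFire is only 14 days, so StaticFire has float 10.
That remains the longest chain; total 24 days.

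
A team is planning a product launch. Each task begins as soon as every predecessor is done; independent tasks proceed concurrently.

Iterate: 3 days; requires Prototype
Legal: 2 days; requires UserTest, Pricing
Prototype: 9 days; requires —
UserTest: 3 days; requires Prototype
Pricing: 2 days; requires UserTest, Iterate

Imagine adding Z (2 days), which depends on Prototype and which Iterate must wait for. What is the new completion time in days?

Originally the product launch takes 16 days.
With Z inserted, Iterate now waits for max(Prototype, Z).
New critical path: Prototype→Z→Iterate→Pricing→Legal = 9+2+3+2+2 = 18 ⇒ 18 days.

18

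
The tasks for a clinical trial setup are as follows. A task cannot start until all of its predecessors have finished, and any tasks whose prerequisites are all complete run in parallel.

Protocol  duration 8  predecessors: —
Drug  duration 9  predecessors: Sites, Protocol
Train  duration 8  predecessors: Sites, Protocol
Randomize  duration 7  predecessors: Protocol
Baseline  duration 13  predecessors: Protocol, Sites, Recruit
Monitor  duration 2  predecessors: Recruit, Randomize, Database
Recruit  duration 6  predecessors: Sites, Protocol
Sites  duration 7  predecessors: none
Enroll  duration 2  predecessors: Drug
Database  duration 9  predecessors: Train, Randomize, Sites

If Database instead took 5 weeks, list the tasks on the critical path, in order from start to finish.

Protocol, Recruit, Baseline

Baseline: Protocol→Train→Database→Monitor = 8+8+9+2 = 27 → 27 weeks.
Database lies on that path, so at 5 weeks the path becomes 23 weeks.
New critical path: Protocol→Recruit→Baseline = 8+6+13 = 27 ⇒ 27 weeks.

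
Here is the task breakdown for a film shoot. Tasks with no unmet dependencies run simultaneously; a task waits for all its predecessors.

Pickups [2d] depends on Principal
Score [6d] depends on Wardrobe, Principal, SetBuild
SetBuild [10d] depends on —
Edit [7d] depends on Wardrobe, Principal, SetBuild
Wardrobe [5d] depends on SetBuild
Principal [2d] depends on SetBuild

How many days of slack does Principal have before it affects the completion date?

The longest chain is SetBuild→Wardrobe→Edit = 10+5+7 = 22; overall finish 22 days.
Longest path through Principal: 19 days (earliest finish 12, latest finish 15).
So Principal can slip 15 − 12 = 3 days.

3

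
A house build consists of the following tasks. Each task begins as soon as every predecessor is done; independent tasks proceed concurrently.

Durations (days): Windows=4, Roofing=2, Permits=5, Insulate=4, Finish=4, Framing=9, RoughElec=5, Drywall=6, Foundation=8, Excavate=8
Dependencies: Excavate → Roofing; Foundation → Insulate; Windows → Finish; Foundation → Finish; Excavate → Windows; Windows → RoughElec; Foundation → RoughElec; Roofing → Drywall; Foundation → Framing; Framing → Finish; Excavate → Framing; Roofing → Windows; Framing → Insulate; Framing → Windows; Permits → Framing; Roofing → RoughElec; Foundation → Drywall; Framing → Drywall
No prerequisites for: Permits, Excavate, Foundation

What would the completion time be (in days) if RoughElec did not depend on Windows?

25

With the dependency in place, Excavate→Framing→Windows→RoughElec = 8+9+4+5 = 26 sets the finish at 26 days.
Without Windows→RoughElec, RoughElec's earliest start moves from 21 to 10.
After: Excavate→Framing→Windows→Finish = 8+9+4+4 = 25 → 25 days.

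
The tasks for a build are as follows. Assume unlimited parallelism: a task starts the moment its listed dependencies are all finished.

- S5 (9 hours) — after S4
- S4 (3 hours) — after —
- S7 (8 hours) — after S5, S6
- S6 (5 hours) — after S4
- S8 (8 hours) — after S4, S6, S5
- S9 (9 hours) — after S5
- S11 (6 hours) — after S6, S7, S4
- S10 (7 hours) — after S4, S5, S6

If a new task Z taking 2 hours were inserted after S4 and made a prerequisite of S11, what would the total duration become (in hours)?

26

Originally the plan takes 26 hours.
With Z inserted, S11 now waits for max(S6, S7, S4, Z).
New critical path: S4→S5→S7→S11 = 3+9+8+6 = 26 ⇒ 26 hours.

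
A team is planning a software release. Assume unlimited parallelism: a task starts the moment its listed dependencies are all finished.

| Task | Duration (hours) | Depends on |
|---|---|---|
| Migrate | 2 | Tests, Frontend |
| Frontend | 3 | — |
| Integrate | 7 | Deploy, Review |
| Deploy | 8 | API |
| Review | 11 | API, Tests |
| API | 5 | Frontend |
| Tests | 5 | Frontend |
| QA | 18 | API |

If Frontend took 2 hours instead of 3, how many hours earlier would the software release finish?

1

Critical path before the change: Frontend→API→Review→Integrate = 3+5+11+7 = 26 giving 26 hours.
Since Frontend is critical, the -1 change carries straight to that chain (now 25 hours).
No other chain overtakes it, so the finish is 25 hours.
Change in finish: 25 − 26 = -1 hours.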